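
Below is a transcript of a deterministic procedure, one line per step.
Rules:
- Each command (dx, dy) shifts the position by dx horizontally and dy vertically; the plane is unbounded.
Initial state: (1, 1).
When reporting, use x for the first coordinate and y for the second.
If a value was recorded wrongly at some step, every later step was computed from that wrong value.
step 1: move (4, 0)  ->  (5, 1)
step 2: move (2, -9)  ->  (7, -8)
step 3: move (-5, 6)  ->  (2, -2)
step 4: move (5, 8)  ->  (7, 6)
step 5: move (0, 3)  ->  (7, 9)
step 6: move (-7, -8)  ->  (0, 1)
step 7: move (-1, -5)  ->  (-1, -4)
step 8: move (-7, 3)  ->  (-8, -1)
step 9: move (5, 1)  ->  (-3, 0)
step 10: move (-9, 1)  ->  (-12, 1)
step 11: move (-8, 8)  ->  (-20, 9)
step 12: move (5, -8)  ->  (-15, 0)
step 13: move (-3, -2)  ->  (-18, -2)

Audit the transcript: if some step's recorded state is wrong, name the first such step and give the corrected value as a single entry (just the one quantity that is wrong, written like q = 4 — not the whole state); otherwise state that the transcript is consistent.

Recomputing the run from the initial state:
step 1: x = 5, y = 1
step 2: x = 7, y = -8
step 3: x = 2, y = -2
step 4: x = 7, y = 6
step 5: x = 7, y = 9
step 6: x = 0, y = 1
step 7: x = -1, y = -4
step 8: x = -8, y = -1
step 9: x = -3, y = 0
step 10: x = -12, y = 1
step 11: x = -20, y = 9
step 12: x = -15, y = 1
step 13: x = -18, y = -1
The first disagreement with the transcript is at step 12, where the value should be y = 1.

step 12, y = 1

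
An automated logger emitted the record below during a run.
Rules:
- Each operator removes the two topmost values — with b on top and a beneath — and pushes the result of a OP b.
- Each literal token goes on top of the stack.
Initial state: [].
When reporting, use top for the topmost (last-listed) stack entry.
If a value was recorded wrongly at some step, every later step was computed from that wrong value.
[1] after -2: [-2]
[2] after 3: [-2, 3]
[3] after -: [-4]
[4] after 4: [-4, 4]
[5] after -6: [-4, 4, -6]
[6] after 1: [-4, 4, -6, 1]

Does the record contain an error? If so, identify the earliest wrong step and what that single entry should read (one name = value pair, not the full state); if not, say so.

Recomputing the run from the initial state:
step 1: [-2]
step 2: [-2, 3]
step 3: [-5]
step 4: [-5, 4]
step 5: [-5, 4, -6]
step 6: [-5, 4, -6, 1]
The first disagreement with the record is at step 3, where the value should be top = -5.

step 3, top = -5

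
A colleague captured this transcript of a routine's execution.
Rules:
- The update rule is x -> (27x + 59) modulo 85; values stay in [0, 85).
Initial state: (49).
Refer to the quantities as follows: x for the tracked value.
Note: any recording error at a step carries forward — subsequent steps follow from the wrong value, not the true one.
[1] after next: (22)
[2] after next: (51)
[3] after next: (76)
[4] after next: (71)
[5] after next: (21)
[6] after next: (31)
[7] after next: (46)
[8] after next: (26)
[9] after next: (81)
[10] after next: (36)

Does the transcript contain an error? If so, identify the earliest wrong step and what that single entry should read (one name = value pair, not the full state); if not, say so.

step 2, x = 58

Recomputing the run from the initial state:
step 1: x = 22
step 2: x = 58
step 3: x = 10
step 4: x = 74
step 5: x = 17
step 6: x = 8
step 7: x = 20
step 8: x = 4
step 9: x = 82
step 10: x = 63
The first disagreement with the transcript is at step 2, where the value should be x = 58.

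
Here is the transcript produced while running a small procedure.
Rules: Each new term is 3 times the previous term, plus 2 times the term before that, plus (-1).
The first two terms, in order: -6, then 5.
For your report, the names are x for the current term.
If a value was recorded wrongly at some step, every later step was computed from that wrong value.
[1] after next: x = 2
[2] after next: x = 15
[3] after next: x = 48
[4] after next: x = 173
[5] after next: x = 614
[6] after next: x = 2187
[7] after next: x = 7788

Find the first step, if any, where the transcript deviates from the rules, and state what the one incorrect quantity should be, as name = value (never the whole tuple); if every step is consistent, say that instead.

step 1: x = 3*(5) + (2)*(-6) + (-1) = 2 -> no discrepancy
step 2: x = 3*(2) + (2)*(5) + (-1) = 15 -> exactly as logged
step 3: x = 3*(15) + (2)*(2) + (-1) = 48 -> consistent with the transcript
step 4: x = 3*(48) + (2)*(15) + (-1) = 173 -> no discrepancy
step 5: x = 3*(173) + (2)*(48) + (-1) = 614 -> no discrepancy
step 6: x = 3*(614) + (2)*(173) + (-1) = 2187 -> checks out
step 7: x = 3*(2187) + (2)*(614) + (-1) = 7788 -> no discrepancy
The whole run recomputes cleanly — no discrepancies.

no error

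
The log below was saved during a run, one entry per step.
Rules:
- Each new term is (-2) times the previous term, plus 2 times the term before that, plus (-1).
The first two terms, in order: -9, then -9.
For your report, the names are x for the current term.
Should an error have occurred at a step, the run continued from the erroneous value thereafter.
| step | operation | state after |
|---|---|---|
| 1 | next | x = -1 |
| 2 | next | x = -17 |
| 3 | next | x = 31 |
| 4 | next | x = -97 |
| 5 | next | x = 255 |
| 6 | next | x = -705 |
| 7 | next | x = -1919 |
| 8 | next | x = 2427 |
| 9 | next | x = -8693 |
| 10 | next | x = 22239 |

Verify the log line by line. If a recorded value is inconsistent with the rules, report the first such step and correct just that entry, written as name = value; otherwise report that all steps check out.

step 7, x = 1919

Step 1: x = -2*(-9) + (2)*(-9) + (-1) = -1 — no discrepancy.
Step 2: x = -2*(-1) + (2)*(-9) + (-1) = -17 — exactly as logged.
Step 3: x = -2*(-17) + (2)*(-1) + (-1) = 31 — verified.
Step 4: x = -2*(31) + (2)*(-17) + (-1) = -97 — exactly as logged.
Step 5: x = -2*(-97) + (2)*(31) + (-1) = 255 — confirmed correct.
Step 6: x = -2*(255) + (2)*(-97) + (-1) = -705 — in agreement.
Step 7: x = -2*(-705) + (2)*(255) + (-1) = 1919 — the log disagrees here.
The earliest wrong entry is at step 7: it should read x = 1919.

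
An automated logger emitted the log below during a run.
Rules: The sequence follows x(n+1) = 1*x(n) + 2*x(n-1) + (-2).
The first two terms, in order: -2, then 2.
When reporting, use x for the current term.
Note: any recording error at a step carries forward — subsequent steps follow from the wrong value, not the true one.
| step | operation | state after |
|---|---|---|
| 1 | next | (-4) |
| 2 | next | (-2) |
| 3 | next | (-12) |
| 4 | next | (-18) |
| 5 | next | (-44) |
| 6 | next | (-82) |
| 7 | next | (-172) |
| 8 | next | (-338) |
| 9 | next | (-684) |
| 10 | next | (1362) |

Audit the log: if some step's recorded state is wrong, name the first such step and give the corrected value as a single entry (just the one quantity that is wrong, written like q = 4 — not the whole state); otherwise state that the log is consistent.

step 10, x = -1362

Step 1: x = 1*(2) + (2)*(-2) + (-2) = -4 — in agreement.
Step 2: x = 1*(-4) + (2)*(2) + (-2) = -2 — verified.
Step 3: x = 1*(-2) + (2)*(-4) + (-2) = -12 — verified.
Step 4: x = 1*(-12) + (2)*(-2) + (-2) = -18 — checks out.
Step 5: x = 1*(-18) + (2)*(-12) + (-2) = -44 — matches.
Step 6: x = 1*(-44) + (2)*(-18) + (-2) = -82 — verified.
Step 7: x = 1*(-82) + (2)*(-44) + (-2) = -172 — exactly as logged.
Step 8: x = 1*(-172) + (2)*(-82) + (-2) = -338 — confirmed correct.
Step 9: x = 1*(-338) + (2)*(-172) + (-2) = -684 — checks out.
Step 10: x = 1*(-684) + (2)*(-338) + (-2) = -1362 — first mismatch against the log.
The earliest wrong entry is at step 10: it should read x = -1362.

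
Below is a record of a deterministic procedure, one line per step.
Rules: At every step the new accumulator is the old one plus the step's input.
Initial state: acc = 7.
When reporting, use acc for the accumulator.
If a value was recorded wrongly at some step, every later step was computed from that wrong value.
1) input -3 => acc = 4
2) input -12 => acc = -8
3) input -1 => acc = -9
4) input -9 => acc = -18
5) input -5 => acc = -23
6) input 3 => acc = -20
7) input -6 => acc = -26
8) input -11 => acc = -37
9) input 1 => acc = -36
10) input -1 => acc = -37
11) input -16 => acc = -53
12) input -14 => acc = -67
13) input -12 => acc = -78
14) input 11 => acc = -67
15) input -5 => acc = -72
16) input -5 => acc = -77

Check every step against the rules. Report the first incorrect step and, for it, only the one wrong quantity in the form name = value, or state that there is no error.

step 13, acc = -79

step 1: acc = 7 + -3 = 4 -> same as recorded
step 2: acc = 4 + -12 = -8 -> agrees with the record
step 3: acc = -8 + -1 = -9 -> verified
step 4: acc = -9 + -9 = -18 -> verified
step 5: acc = -18 + -5 = -23 -> in agreement
step 6: acc = -23 + 3 = -20 -> in agreement
step 7: acc = -20 + -6 = -26 -> checks out
step 8: acc = -26 + -11 = -37 -> verified
step 9: acc = -37 + 1 = -36 -> agrees with the record
step 10: acc = -36 + -1 = -37 -> no discrepancy
step 11: acc = -37 + -16 = -53 -> confirmed correct
step 12: acc = -53 + -14 = -67 -> no discrepancy
step 13: acc = -67 + -12 = -79 -> not what was recorded
First deviation found at step 13; the corrected entry is acc = -79.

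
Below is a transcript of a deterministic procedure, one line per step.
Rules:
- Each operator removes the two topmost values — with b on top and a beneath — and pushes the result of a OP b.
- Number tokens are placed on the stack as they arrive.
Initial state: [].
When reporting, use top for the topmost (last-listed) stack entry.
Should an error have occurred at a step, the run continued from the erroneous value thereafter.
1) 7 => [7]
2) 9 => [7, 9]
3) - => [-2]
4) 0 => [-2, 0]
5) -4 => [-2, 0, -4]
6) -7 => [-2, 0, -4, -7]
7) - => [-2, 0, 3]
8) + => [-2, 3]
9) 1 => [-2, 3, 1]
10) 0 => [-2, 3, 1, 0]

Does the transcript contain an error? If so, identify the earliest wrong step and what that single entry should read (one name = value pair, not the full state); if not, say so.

no error

1. push 7: top = 7 (matches)
2. push 9: top = 9 (consistent with the transcript)
3. 7 - 9 = -2 (same as recorded)
4. push 0: top = 0 (no discrepancy)
5. push -4: top = -4 (checks out)
6. push -7: top = -7 (exactly as logged)
7. -4 - -7 = 3 (agrees with the transcript)
8. 0 + 3 = 3 (no discrepancy)
9. push 1: top = 1 (confirmed correct)
10. push 0: top = 0 (same as recorded)
Every step is consistent.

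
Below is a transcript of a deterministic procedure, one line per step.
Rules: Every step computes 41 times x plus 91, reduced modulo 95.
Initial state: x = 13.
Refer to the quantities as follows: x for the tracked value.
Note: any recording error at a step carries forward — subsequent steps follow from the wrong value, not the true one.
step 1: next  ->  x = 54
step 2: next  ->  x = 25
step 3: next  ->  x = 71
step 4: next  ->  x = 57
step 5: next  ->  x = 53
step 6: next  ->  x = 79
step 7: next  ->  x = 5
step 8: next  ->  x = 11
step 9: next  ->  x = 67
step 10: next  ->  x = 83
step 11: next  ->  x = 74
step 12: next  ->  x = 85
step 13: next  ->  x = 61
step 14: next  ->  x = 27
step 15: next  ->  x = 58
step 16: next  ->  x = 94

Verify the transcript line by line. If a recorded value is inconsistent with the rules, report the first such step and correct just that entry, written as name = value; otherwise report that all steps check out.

no error

step 1: x = (41*13 + 91) mod 95 = 54 -> in agreement
step 2: x = (41*54 + 91) mod 95 = 25 -> in agreement
step 3: x = (41*25 + 91) mod 95 = 71 -> no discrepancy
step 4: x = (41*71 + 91) mod 95 = 57 -> exactly as logged
step 5: x = (41*57 + 91) mod 95 = 53 -> no discrepancy
step 6: x = (41*53 + 91) mod 95 = 79 -> checks out
step 7: x = (41*79 + 91) mod 95 = 5 -> same as recorded
step 8: x = (41*5 + 91) mod 95 = 11 -> same as recorded
step 9: x = (41*11 + 91) mod 95 = 67 -> checks out
step 10: x = (41*67 + 91) mod 95 = 83 -> consistent with the transcript
step 11: x = (41*83 + 91) mod 95 = 74 -> confirmed correct
step 12: x = (41*74 + 91) mod 95 = 85 -> checks out
step 13: x = (41*85 + 91) mod 95 = 61 -> consistent with the transcript
step 14: x = (41*61 + 91) mod 95 = 27 -> verified
step 15: x = (41*27 + 91) mod 95 = 58 -> matches
step 16: x = (41*58 + 91) mod 95 = 94 -> agrees with the transcript
The recomputation confirms every line.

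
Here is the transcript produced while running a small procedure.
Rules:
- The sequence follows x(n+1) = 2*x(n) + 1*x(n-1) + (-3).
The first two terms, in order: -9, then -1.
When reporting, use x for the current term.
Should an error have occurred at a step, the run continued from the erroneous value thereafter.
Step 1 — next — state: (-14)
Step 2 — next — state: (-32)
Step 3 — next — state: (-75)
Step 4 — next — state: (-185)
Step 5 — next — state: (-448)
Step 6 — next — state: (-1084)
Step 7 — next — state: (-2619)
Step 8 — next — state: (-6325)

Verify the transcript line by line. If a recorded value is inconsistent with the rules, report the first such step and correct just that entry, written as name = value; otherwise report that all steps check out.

1. x = 2*(-1) + (1)*(-9) + (-3) = -14 (agrees with the transcript)
2. x = 2*(-14) + (1)*(-1) + (-3) = -32 (agrees with the transcript)
3. x = 2*(-32) + (1)*(-14) + (-3) = -81 (the transcript disagrees here)
The audit stops at step 3: the recorded entry is wrong and should be x = -81.

step 3, x = -81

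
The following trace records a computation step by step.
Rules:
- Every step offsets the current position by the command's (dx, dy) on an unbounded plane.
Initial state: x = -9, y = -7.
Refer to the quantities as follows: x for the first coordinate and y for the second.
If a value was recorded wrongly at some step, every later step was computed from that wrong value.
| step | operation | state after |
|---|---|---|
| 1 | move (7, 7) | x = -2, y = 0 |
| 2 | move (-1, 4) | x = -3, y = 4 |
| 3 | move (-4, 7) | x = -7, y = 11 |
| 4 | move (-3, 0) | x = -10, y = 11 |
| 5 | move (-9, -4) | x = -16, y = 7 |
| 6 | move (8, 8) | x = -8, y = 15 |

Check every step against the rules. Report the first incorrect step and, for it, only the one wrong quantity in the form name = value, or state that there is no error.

step 5, x = -19

Recomputing the run from the initial state:
step 1: x = -2, y = 0
step 2: x = -3, y = 4
step 3: x = -7, y = 11
step 4: x = -10, y = 11
step 5: x = -19, y = 7
step 6: x = -11, y = 15
The first disagreement with the trace is at step 5, where the value should be x = -19.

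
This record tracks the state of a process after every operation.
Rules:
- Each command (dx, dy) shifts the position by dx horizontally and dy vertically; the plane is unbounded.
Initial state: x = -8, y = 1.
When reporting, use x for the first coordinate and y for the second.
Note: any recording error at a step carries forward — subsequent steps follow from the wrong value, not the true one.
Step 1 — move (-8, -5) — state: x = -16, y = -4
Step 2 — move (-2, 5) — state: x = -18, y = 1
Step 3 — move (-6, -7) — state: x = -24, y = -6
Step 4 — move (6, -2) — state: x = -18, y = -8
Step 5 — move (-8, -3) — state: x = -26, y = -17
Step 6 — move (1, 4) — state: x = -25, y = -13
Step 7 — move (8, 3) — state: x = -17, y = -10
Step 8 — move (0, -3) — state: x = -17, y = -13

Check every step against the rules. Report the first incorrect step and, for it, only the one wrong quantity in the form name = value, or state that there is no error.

step 1: x = -8 + (-8) = -16, y = 1 + (-5) = -4 -> confirmed correct
step 2: x = -16 + (-2) = -18, y = -4 + (5) = 1 -> consistent with the record
step 3: x = -18 + (-6) = -24, y = 1 + (-7) = -6 -> confirmed correct
step 4: x = -24 + (6) = -18, y = -6 + (-2) = -8 -> same as recorded
step 5: x = -18 + (-8) = -26, y = -8 + (-3) = -11 -> the entry is off here
Conclusion: step 5 carries the first error; the entry should be y = -11.

step 5, y = -11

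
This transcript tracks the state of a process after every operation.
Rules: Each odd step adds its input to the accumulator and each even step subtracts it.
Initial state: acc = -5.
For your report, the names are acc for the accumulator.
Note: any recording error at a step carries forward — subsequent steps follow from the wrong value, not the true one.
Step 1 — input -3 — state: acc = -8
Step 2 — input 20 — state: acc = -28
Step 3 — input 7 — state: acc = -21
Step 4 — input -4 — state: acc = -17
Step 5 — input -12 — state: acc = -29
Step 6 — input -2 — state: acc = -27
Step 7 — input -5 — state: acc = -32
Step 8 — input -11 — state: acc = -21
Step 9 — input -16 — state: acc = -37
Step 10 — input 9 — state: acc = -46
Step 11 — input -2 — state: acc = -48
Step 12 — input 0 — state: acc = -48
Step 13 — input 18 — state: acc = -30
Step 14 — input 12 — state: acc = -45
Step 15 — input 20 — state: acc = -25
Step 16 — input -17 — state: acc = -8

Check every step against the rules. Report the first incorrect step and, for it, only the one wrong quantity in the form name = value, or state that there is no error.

Step 1: acc = -5 + -3 = -8 — verified.
Step 2: acc = -8 - 20 = -28 — checks out.
Step 3: acc = -28 + 7 = -21 — verified.
Step 4: acc = -21 - -4 = -17 — confirmed correct.
Step 5: acc = -17 + -12 = -29 — same as recorded.
Step 6: acc = -29 - -2 = -27 — no discrepancy.
Step 7: acc = -27 + -5 = -32 — checks out.
Step 8: acc = -32 - -11 = -21 — agrees with the transcript.
Step 9: acc = -21 + -16 = -37 — checks out.
Step 10: acc = -37 - 9 = -46 — exactly as logged.
Step 11: acc = -46 + -2 = -48 — matches.
Step 12: acc = -48 - 0 = -48 — verified.
Step 13: acc = -48 + 18 = -30 — confirmed correct.
Step 14: acc = -30 - 12 = -42 — first mismatch against the transcript.
So the first discrepancy is step 14, where the right value is acc = -42.

step 14, acc = -42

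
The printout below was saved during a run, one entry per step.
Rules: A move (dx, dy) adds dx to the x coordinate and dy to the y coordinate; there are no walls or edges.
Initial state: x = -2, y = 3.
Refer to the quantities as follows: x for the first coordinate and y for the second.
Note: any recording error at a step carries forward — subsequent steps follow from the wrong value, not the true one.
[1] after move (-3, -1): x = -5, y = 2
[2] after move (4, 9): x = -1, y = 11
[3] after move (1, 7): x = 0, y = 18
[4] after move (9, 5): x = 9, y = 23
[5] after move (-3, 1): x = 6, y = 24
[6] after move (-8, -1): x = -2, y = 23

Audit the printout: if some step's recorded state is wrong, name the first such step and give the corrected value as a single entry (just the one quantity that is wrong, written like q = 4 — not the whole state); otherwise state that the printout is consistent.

no error

1. x = -2 + (-3) = -5, y = 3 + (-1) = 2 (exactly as logged)
2. x = -5 + (4) = -1, y = 2 + (9) = 11 (agrees with the printout)
3. x = -1 + (1) = 0, y = 11 + (7) = 18 (checks out)
4. x = 0 + (9) = 9, y = 18 + (5) = 23 (in agreement)
5. x = 9 + (-3) = 6, y = 23 + (1) = 24 (confirmed correct)
6. x = 6 + (-8) = -2, y = 24 + (-1) = 23 (same as recorded)
All entries verified; no error found.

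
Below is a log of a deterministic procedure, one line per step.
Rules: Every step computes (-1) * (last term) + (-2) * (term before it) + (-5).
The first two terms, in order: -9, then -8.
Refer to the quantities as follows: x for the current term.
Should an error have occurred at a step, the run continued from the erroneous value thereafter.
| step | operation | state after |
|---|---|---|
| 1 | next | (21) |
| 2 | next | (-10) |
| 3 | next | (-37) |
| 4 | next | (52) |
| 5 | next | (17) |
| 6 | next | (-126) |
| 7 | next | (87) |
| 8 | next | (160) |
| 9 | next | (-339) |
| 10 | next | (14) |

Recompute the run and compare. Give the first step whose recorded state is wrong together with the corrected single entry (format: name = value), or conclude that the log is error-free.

Recomputing the run from the initial state:
step 1: x = 21
step 2: x = -10
step 3: x = -37
step 4: x = 52
step 5: x = 17
step 6: x = -126
step 7: x = 87
step 8: x = 160
step 9: x = -339
step 10: x = 14
This matches the log at every step.

no error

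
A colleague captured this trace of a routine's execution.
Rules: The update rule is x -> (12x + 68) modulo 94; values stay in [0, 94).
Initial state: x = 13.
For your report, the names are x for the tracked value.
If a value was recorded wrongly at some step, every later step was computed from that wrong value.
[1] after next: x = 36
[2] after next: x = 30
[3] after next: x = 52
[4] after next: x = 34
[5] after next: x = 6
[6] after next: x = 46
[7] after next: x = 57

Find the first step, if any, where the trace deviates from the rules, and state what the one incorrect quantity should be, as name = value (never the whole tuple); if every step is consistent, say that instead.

Recomputing the run from the initial state:
step 1: x = 36
step 2: x = 30
step 3: x = 52
step 4: x = 34
step 5: x = 6
step 6: x = 46
step 7: x = 56
The first disagreement with the trace is at step 7, where the value should be x = 56.

step 7, x = 56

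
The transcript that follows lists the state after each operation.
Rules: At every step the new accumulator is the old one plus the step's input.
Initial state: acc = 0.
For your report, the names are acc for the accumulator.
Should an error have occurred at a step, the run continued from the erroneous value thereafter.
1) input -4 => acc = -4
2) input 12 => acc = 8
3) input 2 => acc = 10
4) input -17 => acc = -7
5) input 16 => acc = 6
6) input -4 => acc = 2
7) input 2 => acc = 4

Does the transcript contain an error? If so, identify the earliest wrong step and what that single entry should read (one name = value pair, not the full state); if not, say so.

Recomputing the run from the initial state:
step 1: acc = -4
step 2: acc = 8
step 3: acc = 10
step 4: acc = -7
step 5: acc = 9
step 6: acc = 5
step 7: acc = 7
The first disagreement with the transcript is at step 5, where the value should be acc = 9.

step 5, acc = 9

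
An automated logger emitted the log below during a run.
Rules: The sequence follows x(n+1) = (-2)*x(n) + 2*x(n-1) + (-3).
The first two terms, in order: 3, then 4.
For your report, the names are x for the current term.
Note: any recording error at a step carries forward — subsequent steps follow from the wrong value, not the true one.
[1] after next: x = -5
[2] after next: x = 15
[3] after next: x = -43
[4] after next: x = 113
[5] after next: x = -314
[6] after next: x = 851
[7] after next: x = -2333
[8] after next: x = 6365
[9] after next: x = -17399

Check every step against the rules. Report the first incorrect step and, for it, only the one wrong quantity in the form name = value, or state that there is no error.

Recomputing the run from the initial state:
step 1: x = -5
step 2: x = 15
step 3: x = -43
step 4: x = 113
step 5: x = -315
step 6: x = 853
step 7: x = -2339
step 8: x = 6381
step 9: x = -17443
The first disagreement with the log is at step 5, where the value should be x = -315.

step 5, x = -315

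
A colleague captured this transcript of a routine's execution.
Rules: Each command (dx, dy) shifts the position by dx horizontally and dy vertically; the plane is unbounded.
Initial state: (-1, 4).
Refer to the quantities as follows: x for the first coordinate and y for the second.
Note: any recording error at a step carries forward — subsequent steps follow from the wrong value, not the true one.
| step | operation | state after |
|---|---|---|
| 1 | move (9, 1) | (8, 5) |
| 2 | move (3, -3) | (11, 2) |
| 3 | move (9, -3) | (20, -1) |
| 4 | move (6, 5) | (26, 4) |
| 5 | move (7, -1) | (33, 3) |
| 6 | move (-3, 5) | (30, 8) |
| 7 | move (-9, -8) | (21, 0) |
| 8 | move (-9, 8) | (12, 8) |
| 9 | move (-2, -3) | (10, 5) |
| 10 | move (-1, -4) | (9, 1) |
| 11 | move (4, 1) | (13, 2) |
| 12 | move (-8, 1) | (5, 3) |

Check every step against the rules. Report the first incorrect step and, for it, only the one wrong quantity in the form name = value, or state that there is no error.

no error

Recomputing the run from the initial state:
step 1: x = 8, y = 5
step 2: x = 11, y = 2
step 3: x = 20, y = -1
step 4: x = 26, y = 4
step 5: x = 33, y = 3
step 6: x = 30, y = 8
step 7: x = 21, y = 0
step 8: x = 12, y = 8
step 9: x = 10, y = 5
step 10: x = 9, y = 1
step 11: x = 13, y = 2
step 12: x = 5, y = 3
This matches the transcript at every step.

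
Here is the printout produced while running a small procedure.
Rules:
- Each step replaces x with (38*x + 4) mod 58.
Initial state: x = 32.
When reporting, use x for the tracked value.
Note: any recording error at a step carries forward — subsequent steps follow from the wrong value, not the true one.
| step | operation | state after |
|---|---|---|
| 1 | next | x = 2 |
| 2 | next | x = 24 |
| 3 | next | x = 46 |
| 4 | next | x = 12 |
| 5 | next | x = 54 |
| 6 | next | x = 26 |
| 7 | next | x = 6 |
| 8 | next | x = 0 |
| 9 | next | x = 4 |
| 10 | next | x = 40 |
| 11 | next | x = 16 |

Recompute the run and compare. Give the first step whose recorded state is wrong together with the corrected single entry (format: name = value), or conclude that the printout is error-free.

step 2, x = 22

Recomputing the run from the initial state:
step 1: x = 2
step 2: x = 22
step 3: x = 28
step 4: x = 24
step 5: x = 46
step 6: x = 12
step 7: x = 54
step 8: x = 26
step 9: x = 6
step 10: x = 0
step 11: x = 4
The first disagreement with the printout is at step 2, where the value should be x = 22.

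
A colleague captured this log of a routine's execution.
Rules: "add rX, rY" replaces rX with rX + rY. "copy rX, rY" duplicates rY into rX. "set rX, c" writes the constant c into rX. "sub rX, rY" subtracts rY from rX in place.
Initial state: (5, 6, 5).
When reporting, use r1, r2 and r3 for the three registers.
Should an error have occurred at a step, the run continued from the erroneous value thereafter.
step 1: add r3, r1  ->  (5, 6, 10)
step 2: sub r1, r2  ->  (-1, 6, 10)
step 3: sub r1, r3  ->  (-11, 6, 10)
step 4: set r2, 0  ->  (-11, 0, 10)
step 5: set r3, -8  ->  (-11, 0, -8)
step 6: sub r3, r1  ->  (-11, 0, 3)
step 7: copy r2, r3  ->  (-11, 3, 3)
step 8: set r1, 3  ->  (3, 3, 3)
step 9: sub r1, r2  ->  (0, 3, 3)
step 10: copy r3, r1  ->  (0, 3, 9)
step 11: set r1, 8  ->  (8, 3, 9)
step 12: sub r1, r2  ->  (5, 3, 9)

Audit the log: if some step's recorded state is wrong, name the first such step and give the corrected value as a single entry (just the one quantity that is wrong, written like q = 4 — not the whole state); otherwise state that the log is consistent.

step 10, r3 = 0

step 1: r3 = 5 + 5 = 10 -> confirmed correct
step 2: r1 = 5 - 6 = -1 -> in agreement
step 3: r1 = -1 - 10 = -11 -> in agreement
step 4: r2 = 0 -> verified
step 5: r3 = -8 -> consistent with the log
step 6: r3 = -8 - -11 = 3 -> agrees with the log
step 7: r2 = 3 -> in agreement
step 8: r1 = 3 -> verified
step 9: r1 = 3 - 3 = 0 -> consistent with the log
step 10: r3 = 0 -> the log has a different value
Conclusion: step 10 carries the first error; the entry should be r3 = 0.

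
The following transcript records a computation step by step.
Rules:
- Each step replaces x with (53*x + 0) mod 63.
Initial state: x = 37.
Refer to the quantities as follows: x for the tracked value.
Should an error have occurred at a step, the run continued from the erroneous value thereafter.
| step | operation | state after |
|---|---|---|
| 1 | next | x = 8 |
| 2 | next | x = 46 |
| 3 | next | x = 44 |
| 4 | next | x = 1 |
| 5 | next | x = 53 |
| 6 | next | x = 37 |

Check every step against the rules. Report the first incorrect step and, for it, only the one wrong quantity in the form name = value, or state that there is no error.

1. x = (53*37 + 0) mod 63 = 8 (no discrepancy)
2. x = (53*8 + 0) mod 63 = 46 (verified)
3. x = (53*46 + 0) mod 63 = 44 (agrees with the transcript)
4. x = (53*44 + 0) mod 63 = 1 (confirmed correct)
5. x = (53*1 + 0) mod 63 = 53 (no discrepancy)
6. x = (53*53 + 0) mod 63 = 37 (verified)
The whole run recomputes cleanly — no discrepancies.

no error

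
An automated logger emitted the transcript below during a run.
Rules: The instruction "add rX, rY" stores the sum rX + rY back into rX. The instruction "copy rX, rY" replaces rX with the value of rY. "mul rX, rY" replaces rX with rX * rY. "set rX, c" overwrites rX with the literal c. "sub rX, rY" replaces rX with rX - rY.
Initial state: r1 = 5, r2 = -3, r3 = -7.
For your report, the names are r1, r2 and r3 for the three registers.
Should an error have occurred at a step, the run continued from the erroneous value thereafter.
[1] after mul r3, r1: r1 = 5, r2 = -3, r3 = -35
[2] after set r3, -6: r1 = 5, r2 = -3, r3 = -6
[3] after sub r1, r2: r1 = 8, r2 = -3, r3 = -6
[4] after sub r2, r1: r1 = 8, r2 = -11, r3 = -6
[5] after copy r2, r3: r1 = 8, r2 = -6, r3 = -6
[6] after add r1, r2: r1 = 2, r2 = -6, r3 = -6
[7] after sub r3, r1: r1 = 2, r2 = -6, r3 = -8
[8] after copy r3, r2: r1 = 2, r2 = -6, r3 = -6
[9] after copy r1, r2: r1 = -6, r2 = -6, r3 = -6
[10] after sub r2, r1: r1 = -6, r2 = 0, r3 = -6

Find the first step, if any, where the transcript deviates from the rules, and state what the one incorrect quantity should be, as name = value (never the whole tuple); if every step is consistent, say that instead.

Recomputing the run from the initial state:
step 1: r1 = 5, r2 = -3, r3 = -35
step 2: r1 = 5, r2 = -3, r3 = -6
step 3: r1 = 8, r2 = -3, r3 = -6
step 4: r1 = 8, r2 = -11, r3 = -6
step 5: r1 = 8, r2 = -6, r3 = -6
step 6: r1 = 2, r2 = -6, r3 = -6
step 7: r1 = 2, r2 = -6, r3 = -8
step 8: r1 = 2, r2 = -6, r3 = -6
step 9: r1 = -6, r2 = -6, r3 = -6
step 10: r1 = -6, r2 = 0, r3 = -6
This matches the transcript at every step.

no error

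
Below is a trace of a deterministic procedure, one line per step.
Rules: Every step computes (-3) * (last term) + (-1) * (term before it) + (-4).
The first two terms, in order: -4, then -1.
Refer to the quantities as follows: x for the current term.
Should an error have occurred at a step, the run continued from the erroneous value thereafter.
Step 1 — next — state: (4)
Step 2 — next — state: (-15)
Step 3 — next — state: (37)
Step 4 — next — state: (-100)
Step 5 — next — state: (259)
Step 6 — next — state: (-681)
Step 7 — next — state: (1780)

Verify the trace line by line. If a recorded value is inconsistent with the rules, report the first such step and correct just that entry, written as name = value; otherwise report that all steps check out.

1. x = -3*(-1) + (-1)*(-4) + (-4) = 3 (the trace has a different value)
Conclusion: step 1 carries the first error; the entry should be x = 3.

step 1, x = 3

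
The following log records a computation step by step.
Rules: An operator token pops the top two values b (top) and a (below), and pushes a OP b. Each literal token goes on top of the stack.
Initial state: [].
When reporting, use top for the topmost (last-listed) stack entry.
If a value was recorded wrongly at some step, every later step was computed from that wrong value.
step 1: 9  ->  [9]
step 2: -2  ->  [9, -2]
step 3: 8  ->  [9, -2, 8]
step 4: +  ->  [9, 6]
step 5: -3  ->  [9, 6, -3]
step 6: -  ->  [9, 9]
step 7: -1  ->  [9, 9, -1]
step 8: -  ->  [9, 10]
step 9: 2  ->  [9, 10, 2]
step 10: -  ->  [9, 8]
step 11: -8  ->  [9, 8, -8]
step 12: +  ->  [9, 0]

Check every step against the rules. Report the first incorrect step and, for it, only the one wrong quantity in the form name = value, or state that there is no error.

Step 1: push 9: top = 9 — confirmed correct.
Step 2: push -2: top = -2 — confirmed correct.
Step 3: push 8: top = 8 — agrees with the log.
Step 4: -2 + 8 = 6 — checks out.
Step 5: push -3: top = -3 — exactly as logged.
Step 6: 6 - -3 = 9 — no discrepancy.
Step 7: push -1: top = -1 — exactly as logged.
Step 8: 9 - -1 = 10 — verified.
Step 9: push 2: top = 2 — in agreement.
Step 10: 10 - 2 = 8 — checks out.
Step 11: push -8: top = -8 — verified.
Step 12: 8 + -8 = 0 — no discrepancy.
Nothing is out of place; the run is error-free.

no error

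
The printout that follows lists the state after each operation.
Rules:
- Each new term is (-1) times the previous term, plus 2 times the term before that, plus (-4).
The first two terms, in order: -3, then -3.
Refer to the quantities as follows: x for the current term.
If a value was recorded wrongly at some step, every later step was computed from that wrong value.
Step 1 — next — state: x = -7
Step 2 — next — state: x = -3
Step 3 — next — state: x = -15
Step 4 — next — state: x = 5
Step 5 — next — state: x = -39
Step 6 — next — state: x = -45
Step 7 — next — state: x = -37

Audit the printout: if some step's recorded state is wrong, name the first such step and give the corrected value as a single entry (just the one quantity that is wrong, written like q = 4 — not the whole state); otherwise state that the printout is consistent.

step 6, x = 45

Step 1: x = -1*(-3) + (2)*(-3) + (-4) = -7 — exactly as logged.
Step 2: x = -1*(-7) + (2)*(-3) + (-4) = -3 — in agreement.
Step 3: x = -1*(-3) + (2)*(-7) + (-4) = -15 — in agreement.
Step 4: x = -1*(-15) + (2)*(-3) + (-4) = 5 — in agreement.
Step 5: x = -1*(5) + (2)*(-15) + (-4) = -39 — matches.
Step 6: x = -1*(-39) + (2)*(5) + (-4) = 45 — first mismatch against the printout.
The audit stops at step 6: the recorded entry is wrong and should be x = 45.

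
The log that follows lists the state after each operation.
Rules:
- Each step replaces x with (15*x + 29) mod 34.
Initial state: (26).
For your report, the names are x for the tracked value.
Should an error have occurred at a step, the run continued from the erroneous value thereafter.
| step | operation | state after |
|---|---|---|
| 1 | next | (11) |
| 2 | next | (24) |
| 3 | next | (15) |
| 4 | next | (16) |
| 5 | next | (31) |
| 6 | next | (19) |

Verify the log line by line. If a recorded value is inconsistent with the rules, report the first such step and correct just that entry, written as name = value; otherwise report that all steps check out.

step 6, x = 18

1. x = (15*26 + 29) mod 34 = 11 (checks out)
2. x = (15*11 + 29) mod 34 = 24 (checks out)
3. x = (15*24 + 29) mod 34 = 15 (checks out)
4. x = (15*15 + 29) mod 34 = 16 (in agreement)
5. x = (15*16 + 29) mod 34 = 31 (in agreement)
6. x = (15*31 + 29) mod 34 = 18 (not what was recorded)
That makes step 6 the first incorrect line — x = 18 is what it should show.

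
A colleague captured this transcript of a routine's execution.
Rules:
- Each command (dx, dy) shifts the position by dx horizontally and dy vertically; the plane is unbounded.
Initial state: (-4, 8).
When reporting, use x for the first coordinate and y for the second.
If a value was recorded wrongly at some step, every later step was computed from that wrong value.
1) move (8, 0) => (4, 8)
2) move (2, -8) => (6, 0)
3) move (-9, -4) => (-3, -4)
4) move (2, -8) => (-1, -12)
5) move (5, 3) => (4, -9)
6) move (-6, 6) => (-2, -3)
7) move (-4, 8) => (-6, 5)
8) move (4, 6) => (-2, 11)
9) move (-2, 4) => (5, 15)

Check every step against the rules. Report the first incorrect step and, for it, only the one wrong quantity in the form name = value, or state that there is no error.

step 9, x = -4

Recomputing the run from the initial state:
step 1: x = 4, y = 8
step 2: x = 6, y = 0
step 3: x = -3, y = -4
step 4: x = -1, y = -12
step 5: x = 4, y = -9
step 6: x = -2, y = -3
step 7: x = -6, y = 5
step 8: x = -2, y = 11
step 9: x = -4, y = 15
The first disagreement with the transcript is at step 9, where the value should be x = -4.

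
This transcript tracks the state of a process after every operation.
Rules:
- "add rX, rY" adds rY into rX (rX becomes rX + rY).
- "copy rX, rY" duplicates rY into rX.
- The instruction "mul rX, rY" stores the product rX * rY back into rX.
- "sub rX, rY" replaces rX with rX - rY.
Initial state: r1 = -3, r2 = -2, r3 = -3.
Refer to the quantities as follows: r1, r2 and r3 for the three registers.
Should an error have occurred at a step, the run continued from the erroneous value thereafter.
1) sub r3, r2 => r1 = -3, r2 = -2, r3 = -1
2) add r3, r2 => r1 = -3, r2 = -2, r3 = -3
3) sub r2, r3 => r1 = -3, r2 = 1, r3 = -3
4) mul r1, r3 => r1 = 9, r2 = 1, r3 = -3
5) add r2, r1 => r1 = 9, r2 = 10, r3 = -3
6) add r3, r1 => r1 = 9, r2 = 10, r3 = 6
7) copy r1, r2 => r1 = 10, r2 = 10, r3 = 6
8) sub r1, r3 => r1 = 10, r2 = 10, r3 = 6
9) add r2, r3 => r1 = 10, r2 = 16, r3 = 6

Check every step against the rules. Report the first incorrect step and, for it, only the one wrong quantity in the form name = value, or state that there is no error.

step 8, r1 = 4

Recomputing the run from the initial state:
step 1: r1 = -3, r2 = -2, r3 = -1
step 2: r1 = -3, r2 = -2, r3 = -3
step 3: r1 = -3, r2 = 1, r3 = -3
step 4: r1 = 9, r2 = 1, r3 = -3
step 5: r1 = 9, r2 = 10, r3 = -3
step 6: r1 = 9, r2 = 10, r3 = 6
step 7: r1 = 10, r2 = 10, r3 = 6
step 8: r1 = 4, r2 = 10, r3 = 6
step 9: r1 = 4, r2 = 16, r3 = 6
The first disagreement with the transcript is at step 8, where the value should be r1 = 4.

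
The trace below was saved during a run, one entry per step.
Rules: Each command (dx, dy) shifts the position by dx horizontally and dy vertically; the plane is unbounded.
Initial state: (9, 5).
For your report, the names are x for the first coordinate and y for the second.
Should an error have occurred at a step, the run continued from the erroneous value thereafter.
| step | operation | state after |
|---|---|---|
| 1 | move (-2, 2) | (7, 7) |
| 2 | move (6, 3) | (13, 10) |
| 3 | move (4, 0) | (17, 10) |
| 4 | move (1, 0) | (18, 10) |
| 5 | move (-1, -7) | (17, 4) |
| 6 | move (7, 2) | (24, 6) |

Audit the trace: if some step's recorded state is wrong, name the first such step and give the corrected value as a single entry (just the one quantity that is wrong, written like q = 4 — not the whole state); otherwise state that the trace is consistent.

step 5, y = 3

1. x = 9 + (-2) = 7, y = 5 + (2) = 7 (checks out)
2. x = 7 + (6) = 13, y = 7 + (3) = 10 (matches)
3. x = 13 + (4) = 17, y = 10 + (0) = 10 (same as recorded)
4. x = 17 + (1) = 18, y = 10 + (0) = 10 (consistent with the trace)
5. x = 18 + (-1) = 17, y = 10 + (-7) = 3 (the recorded entry deviates here)
The audit stops at step 5: the recorded entry is wrong and should be y = 3.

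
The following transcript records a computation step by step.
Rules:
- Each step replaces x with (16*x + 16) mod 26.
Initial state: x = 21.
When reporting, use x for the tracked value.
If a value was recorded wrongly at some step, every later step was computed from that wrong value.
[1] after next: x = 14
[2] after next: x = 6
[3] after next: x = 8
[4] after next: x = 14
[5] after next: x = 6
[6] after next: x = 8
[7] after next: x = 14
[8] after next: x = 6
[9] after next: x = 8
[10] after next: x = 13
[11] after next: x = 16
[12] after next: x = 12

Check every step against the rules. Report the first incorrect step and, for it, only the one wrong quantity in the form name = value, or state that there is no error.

step 10, x = 14

step 1: x = (16*21 + 16) mod 26 = 14 -> no discrepancy
step 2: x = (16*14 + 16) mod 26 = 6 -> agrees with the transcript
step 3: x = (16*6 + 16) mod 26 = 8 -> no discrepancy
step 4: x = (16*8 + 16) mod 26 = 14 -> exactly as logged
step 5: x = (16*14 + 16) mod 26 = 6 -> verified
step 6: x = (16*6 + 16) mod 26 = 8 -> matches
step 7: x = (16*8 + 16) mod 26 = 14 -> consistent with the transcript
step 8: x = (16*14 + 16) mod 26 = 6 -> same as recorded
step 9: x = (16*6 + 16) mod 26 = 8 -> agrees with the transcript
step 10: x = (16*8 + 16) mod 26 = 14 -> the transcript disagrees here
The earliest wrong entry is at step 10: it should read x = 14.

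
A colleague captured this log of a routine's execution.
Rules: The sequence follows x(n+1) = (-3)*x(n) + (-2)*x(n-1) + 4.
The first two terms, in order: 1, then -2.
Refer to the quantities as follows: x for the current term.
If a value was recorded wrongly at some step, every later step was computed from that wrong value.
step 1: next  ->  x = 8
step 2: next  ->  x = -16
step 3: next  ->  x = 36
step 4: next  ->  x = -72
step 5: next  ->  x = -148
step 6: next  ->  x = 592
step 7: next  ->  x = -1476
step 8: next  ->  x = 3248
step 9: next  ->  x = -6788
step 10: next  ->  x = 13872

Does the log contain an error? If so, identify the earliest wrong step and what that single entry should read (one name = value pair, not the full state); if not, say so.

step 1: x = -3*(-2) + (-2)*(1) + (4) = 8 -> confirmed correct
step 2: x = -3*(8) + (-2)*(-2) + (4) = -16 -> verified
step 3: x = -3*(-16) + (-2)*(8) + (4) = 36 -> confirmed correct
step 4: x = -3*(36) + (-2)*(-16) + (4) = -72 -> in agreement
step 5: x = -3*(-72) + (-2)*(36) + (4) = 148 -> a discrepancy with the log
First deviation found at step 5; the corrected entry is x = 148.

step 5, x = 148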